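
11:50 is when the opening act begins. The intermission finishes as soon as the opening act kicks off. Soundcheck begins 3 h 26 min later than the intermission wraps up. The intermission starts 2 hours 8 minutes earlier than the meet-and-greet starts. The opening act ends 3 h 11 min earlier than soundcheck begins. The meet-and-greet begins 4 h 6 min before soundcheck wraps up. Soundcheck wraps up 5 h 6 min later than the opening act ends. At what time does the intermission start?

The intermission ends at 11:50.
Soundcheck starts at 11:50 + 206 min = 15:16.
The opening act ends at 15:16 − 191 min = 12:05.
Soundcheck ends at 12:05 + 306 min = 17:11.
The meet-and-greet starts at 17:11 − 246 min = 13:05.
The intermission starts at 13:05 − 128 min = 10:57.

10:57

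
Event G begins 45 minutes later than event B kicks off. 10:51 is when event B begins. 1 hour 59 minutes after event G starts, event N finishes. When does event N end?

Event G starts at 10:51 + 45 min = 11:36.
Event N ends at 11:36 + 119 min = 13:35.

13:35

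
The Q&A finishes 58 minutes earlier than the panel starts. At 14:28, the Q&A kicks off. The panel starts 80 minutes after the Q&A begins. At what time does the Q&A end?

14:50

The panel starts at 14:28 + 80 min = 15:48.
The Q&A ends at 15:48 − 58 min = 14:50.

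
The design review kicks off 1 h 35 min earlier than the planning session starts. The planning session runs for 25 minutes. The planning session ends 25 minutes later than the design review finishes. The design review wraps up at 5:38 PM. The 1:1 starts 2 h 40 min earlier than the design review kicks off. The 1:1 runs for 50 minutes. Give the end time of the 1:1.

The planning session ends at 5:38 PM + 25 min = 6:03 PM.
The planning session starts at 6:03 PM − 25 min = 5:38 PM.
The design review starts at 5:38 PM − 95 min = 4:03 PM.
The 1:1 starts at 4:03 PM − 160 min = 1:23 PM.
The 1:1 ends at 1:23 PM + 50 min = 2:13 PM.

2:13 PM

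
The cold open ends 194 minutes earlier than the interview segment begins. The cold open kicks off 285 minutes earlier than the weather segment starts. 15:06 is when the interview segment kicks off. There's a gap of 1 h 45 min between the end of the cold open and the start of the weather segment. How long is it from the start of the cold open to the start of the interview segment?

6 hours 14 minutes

The cold open ends at 15:06 − 194 min = 11:52.
The weather segment starts at 11:52 + 105 min = 13:37.
The cold open starts at 13:37 − 285 min = 08:52.
From 08:52 to 15:06 is 6 hours 14 minutes.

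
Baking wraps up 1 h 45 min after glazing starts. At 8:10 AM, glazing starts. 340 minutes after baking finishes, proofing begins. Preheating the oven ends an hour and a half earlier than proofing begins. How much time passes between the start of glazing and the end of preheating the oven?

355 minutes

Baking ends at 8:10 AM + 105 min = 9:55 AM.
Proofing starts at 9:55 AM + 340 min = 3:35 PM.
Preheating the oven ends at 3:35 PM − 90 min = 2:05 PM.
From 8:10 AM to 2:05 PM is 355 minutes.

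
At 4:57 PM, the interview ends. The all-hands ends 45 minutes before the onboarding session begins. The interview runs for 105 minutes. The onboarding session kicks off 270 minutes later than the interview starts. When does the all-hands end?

The interview starts at 4:57 PM − 105 min = 3:12 PM.
The onboarding session starts at 3:12 PM + 270 min = 7:42 PM.
The all-hands ends at 7:42 PM − 45 min = 6:57 PM.

6:57 PM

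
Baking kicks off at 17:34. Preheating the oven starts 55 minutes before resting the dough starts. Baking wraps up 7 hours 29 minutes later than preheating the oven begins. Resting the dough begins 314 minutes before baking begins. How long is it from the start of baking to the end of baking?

Resting the dough starts at 17:34 − 314 min = 12:20.
Preheating the oven starts at 12:20 − 55 min = 11:25.
Baking ends at 11:25 + 449 min = 18:54.
From 17:34 to 18:54 is 1 hour 20 minutes.

1 hour 20 minutes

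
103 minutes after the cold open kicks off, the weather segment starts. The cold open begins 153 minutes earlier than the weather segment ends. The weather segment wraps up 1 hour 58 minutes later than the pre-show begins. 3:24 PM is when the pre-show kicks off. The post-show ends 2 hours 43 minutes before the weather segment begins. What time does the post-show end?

The weather segment ends at 3:24 PM + 118 min = 5:22 PM.
The cold open starts at 5:22 PM − 153 min = 2:49 PM.
The weather segment starts at 2:49 PM + 103 min = 4:32 PM.
The post-show ends at 4:32 PM − 163 min = 1:49 PM.

1:49 PM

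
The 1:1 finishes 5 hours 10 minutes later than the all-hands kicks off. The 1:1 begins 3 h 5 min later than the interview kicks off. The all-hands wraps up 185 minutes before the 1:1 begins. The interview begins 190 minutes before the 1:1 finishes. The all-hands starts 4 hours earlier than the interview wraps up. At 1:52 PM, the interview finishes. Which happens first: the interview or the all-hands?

The all-hands starts at 1:52 PM − 240 min = 9:52 AM.
The 1:1 ends at 9:52 AM + 310 min = 3:02 PM.
The interview starts at 3:02 PM − 190 min = 11:52 AM.
The interview starts at 11:52 AM and the all-hands starts at 9:52 AM, so the all-hands is first.

the all-hands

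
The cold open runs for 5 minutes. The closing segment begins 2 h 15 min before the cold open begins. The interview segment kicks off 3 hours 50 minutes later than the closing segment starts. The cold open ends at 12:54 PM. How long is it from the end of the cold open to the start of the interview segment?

1 h 30 min

The cold open starts at 12:54 PM − 5 min = 12:49 PM.
The closing segment starts at 12:49 PM − 135 min = 10:34 AM.
The interview segment starts at 10:34 AM + 230 min = 2:24 PM.
From 12:54 PM to 2:24 PM is 1 h 30 min.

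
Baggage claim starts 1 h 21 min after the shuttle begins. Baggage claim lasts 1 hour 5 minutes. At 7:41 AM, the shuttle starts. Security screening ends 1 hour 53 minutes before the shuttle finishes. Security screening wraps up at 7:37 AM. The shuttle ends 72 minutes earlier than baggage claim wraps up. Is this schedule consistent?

No

Baggage claim starts at 7:41 AM + 81 min = 9:02 AM.
Baggage claim ends at 9:02 AM + 65 min = 10:07 AM.
The shuttle ends at 10:07 AM − 72 min = 8:55 AM.
Security screening ends at 8:55 AM − 113 min = 7:02 AM.
But security screening is also said to end at 7:37 AM — a 35-minute conflict.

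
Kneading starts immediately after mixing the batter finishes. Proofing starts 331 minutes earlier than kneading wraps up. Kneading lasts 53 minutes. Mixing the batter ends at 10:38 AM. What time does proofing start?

6:00 AM

Kneading starts at 10:38 AM.
Kneading ends at 10:38 AM + 53 min = 11:31 AM.
Proofing starts at 11:31 AM − 331 min = 6:00 AM.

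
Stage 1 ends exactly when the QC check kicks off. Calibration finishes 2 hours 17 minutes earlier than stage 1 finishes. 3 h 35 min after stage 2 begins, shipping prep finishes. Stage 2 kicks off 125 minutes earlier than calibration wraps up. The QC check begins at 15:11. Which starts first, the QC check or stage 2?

Stage 1 ends at 15:11.
Calibration ends at 15:11 − 137 min = 12:54.
Stage 2 starts at 12:54 − 125 min = 10:49.
The QC check starts at 15:11 and stage 2 starts at 10:49, so stage 2 is first.

stage 2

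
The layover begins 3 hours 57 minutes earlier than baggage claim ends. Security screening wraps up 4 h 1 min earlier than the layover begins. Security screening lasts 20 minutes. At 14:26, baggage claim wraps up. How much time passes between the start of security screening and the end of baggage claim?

8 h 18 min

The layover starts at 14:26 − 237 min = 10:29.
Security screening ends at 10:29 − 241 min = 06:28.
Security screening starts at 06:28 − 20 min = 06:08.
From 06:08 to 14:26 is 8 h 18 min.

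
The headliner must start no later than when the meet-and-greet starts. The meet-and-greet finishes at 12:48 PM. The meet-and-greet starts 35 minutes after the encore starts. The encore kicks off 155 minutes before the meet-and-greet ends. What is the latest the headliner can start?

The encore starts at 12:48 PM − 155 min = 10:13 AM.
The meet-and-greet starts at 10:13 AM + 35 min = 10:48 AM.
The headliner is bounded by the meet-and-greet, so the latest it can start is 10:48 AM.

10:48 AM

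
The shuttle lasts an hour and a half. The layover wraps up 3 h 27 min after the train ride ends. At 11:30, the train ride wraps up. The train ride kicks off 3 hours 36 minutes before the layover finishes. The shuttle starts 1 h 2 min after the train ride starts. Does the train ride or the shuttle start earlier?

The layover ends at 11:30 + 207 min = 14:57.
The train ride starts at 14:57 − 216 min = 11:21.
The shuttle starts at 11:21 + 62 min = 12:23.
The train ride starts at 11:21 and the shuttle starts at 12:23, so the train ride is first.

the train ride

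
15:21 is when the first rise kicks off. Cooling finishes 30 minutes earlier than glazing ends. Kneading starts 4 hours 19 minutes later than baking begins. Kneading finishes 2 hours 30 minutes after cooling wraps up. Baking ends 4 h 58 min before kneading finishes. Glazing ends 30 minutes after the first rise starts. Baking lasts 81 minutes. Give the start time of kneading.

15:51

Glazing ends at 15:21 + 30 min = 15:51.
Cooling ends at 15:51 − 30 min = 15:21.
Kneading ends at 15:21 + 150 min = 17:51.
Baking ends at 17:51 − 298 min = 12:53.
Baking starts at 12:53 − 81 min = 11:32.
Kneading starts at 11:32 + 259 min = 15:51.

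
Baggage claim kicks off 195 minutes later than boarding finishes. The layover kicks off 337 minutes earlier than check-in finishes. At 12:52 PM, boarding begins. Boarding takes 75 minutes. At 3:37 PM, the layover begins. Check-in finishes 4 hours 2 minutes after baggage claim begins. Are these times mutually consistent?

No

Boarding ends at 12:52 PM + 75 min = 2:07 PM.
Baggage claim starts at 2:07 PM + 195 min = 5:22 PM.
Check-in ends at 5:22 PM + 242 min = 9:24 PM.
The layover starts at 9:24 PM − 337 min = 3:47 PM.
But the layover is also said to start at 3:37 PM — a 10-minute conflict.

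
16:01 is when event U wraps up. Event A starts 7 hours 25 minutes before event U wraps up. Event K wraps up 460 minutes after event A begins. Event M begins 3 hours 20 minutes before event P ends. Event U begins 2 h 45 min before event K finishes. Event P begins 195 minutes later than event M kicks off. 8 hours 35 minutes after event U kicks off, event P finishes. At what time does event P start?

22:01

Event A starts at 16:01 − 445 min = 08:36.
Event K ends at 08:36 + 460 min = 16:16.
Event U starts at 16:16 − 165 min = 13:31.
Event P ends at 13:31 + 515 min = 22:06.
Event M starts at 22:06 − 200 min = 18:46.
Event P starts at 18:46 + 195 min = 22:01.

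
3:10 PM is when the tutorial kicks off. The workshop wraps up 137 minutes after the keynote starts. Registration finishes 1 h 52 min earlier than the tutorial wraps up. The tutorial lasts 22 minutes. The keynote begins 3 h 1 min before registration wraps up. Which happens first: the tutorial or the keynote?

The tutorial ends at 3:10 PM + 22 min = 3:32 PM.
Registration ends at 3:32 PM − 112 min = 1:40 PM.
The keynote starts at 1:40 PM − 181 min = 10:39 AM.
The tutorial starts at 3:10 PM and the keynote starts at 10:39 AM, so the keynote is first.

the keynote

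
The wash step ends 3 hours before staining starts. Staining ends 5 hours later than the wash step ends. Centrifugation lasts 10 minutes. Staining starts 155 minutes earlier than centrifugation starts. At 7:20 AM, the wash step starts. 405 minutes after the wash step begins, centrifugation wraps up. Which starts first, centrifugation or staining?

Centrifugation ends at 7:20 AM + 405 min = 2:05 PM.
Centrifugation starts at 2:05 PM − 10 min = 1:55 PM.
Staining starts at 1:55 PM − 155 min = 11:20 AM.
Centrifugation starts at 1:55 PM and staining starts at 11:20 AM, so staining is first.

staining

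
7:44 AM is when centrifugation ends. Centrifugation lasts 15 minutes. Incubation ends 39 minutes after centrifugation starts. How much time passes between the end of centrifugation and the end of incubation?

Centrifugation starts at 7:44 AM − 15 min = 7:29 AM.
Incubation ends at 7:29 AM + 39 min = 8:08 AM.
From 7:44 AM to 8:08 AM is 24 minutes.

24 minutes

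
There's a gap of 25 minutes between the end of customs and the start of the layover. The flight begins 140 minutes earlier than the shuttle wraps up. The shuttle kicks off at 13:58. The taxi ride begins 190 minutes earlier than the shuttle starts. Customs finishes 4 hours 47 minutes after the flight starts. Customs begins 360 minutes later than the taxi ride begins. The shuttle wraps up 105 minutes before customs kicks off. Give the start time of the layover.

17:55

The taxi ride starts at 13:58 − 190 min = 10:48.
Customs starts at 10:48 + 360 min = 16:48.
The shuttle ends at 16:48 − 105 min = 15:03.
The flight starts at 15:03 − 140 min = 12:43.
Customs ends at 12:43 + 287 min = 17:30.
The layover starts at 17:30 + 25 min = 17:55.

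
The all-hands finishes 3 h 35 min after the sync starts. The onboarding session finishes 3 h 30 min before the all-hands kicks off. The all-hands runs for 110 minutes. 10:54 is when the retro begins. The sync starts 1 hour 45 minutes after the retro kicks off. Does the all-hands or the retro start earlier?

the retro

The sync starts at 10:54 + 105 min = 12:39.
The all-hands ends at 12:39 + 215 min = 16:14.
The all-hands starts at 16:14 − 110 min = 14:24.
The all-hands starts at 14:24 and the retro starts at 10:54, so the retro is first.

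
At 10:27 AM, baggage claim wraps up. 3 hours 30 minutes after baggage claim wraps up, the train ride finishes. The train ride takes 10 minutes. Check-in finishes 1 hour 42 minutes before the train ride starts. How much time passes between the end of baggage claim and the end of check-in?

The train ride ends at 10:27 AM + 210 min = 1:57 PM.
The train ride starts at 1:57 PM − 10 min = 1:47 PM.
Check-in ends at 1:47 PM − 102 min = 12:05 PM.
From 10:27 AM to 12:05 PM is 1 hour 38 minutes.

1 hour 38 minutes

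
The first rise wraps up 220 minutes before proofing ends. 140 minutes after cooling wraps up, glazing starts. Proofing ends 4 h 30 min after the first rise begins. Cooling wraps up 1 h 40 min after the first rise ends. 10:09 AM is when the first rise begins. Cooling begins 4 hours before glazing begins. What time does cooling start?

Proofing ends at 10:09 AM + 270 min = 2:39 PM.
The first rise ends at 2:39 PM − 220 min = 10:59 AM.
Cooling ends at 10:59 AM + 100 min = 12:39 PM.
Glazing starts at 12:39 PM + 140 min = 2:59 PM.
Cooling starts at 2:59 PM − 240 min = 10:59 AM.

10:59 AM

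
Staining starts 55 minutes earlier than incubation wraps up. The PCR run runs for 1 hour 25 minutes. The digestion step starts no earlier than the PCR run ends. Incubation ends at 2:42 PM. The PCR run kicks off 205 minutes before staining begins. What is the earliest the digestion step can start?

11:47 AM

Staining starts at 2:42 PM − 55 min = 1:47 PM.
The PCR run starts at 1:47 PM − 205 min = 10:22 AM.
The PCR run ends at 10:22 AM + 85 min = 11:47 AM.
The digestion step is bounded by the PCR run, so the earliest it can start is 11:47 AM.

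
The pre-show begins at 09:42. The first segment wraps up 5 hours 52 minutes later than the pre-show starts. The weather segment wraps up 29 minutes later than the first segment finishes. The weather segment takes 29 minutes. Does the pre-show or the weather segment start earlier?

The first segment ends at 09:42 + 352 min = 15:34.
The weather segment ends at 15:34 + 29 min = 16:03.
The weather segment starts at 16:03 − 29 min = 15:34.
The pre-show starts at 09:42 and the weather segment starts at 15:34, so the pre-show is first.

the pre-show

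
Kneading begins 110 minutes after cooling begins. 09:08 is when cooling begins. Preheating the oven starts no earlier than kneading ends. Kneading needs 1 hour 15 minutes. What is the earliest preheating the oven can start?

12:13

Kneading starts at 09:08 + 110 min = 10:58.
Kneading ends at 10:58 + 75 min = 12:13.
Preheating the oven is bounded by kneading, so the earliest it can start is 12:13.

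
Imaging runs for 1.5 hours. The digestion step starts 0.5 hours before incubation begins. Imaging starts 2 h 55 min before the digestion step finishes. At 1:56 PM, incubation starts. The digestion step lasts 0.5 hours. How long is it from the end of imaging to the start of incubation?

1 hour 25 minutes

The digestion step starts at 1:56 PM − 30 min = 1:26 PM.
The digestion step ends at 1:26 PM + 30 min = 1:56 PM.
Imaging starts at 1:56 PM − 175 min = 11:01 AM.
Imaging ends at 11:01 AM + 90 min = 12:31 PM.
From 12:31 PM to 1:56 PM is 1 hour 25 minutes.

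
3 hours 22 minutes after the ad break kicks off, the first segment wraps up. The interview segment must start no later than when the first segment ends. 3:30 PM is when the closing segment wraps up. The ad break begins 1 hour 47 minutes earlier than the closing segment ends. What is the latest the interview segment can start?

5:05 PM

The ad break starts at 3:30 PM − 107 min = 1:43 PM.
The first segment ends at 1:43 PM + 202 min = 5:05 PM.
The interview segment is bounded by the first segment, so the latest it can start is 5:05 PM.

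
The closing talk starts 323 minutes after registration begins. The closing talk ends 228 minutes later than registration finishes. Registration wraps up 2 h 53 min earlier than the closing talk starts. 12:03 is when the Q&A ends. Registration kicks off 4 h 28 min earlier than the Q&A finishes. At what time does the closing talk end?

13:53

Registration starts at 12:03 − 268 min = 07:35.
The closing talk starts at 07:35 + 323 min = 12:58.
Registration ends at 12:58 − 173 min = 10:05.
The closing talk ends at 10:05 + 228 min = 13:53.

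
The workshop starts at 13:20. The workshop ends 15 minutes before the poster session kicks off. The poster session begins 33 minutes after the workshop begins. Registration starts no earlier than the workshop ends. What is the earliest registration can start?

The poster session starts at 13:20 + 33 min = 13:53.
The workshop ends at 13:53 − 15 min = 13:38.
Registration is bounded by the workshop, so the earliest it can start is 13:38.

13:38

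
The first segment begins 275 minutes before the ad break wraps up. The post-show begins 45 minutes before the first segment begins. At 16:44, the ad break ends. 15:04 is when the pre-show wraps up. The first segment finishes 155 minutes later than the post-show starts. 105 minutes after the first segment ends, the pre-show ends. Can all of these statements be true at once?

The first segment starts at 16:44 − 275 min = 12:09.
The post-show starts at 12:09 − 45 min = 11:24.
The first segment ends at 11:24 + 155 min = 13:59.
The pre-show ends at 13:59 + 105 min = 15:44.
But the pre-show is also said to end at 15:04 — a 40-minute conflict.

No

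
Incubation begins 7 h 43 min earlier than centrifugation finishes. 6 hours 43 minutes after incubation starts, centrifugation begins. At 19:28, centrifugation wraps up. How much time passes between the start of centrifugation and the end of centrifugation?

Incubation starts at 19:28 − 463 min = 11:45.
Centrifugation starts at 11:45 + 403 min = 18:28.
From 18:28 to 19:28 is 60 minutes.

60 minutes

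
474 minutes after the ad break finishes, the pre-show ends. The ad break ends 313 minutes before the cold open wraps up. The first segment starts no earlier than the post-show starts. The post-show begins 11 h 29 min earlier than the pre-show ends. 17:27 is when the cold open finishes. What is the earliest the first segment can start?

08:39

The ad break ends at 17:27 − 313 min = 12:14.
The pre-show ends at 12:14 + 474 min = 20:08.
The post-show starts at 20:08 − 689 min = 08:39.
The first segment is bounded by the post-show, so the earliest it can start is 08:39.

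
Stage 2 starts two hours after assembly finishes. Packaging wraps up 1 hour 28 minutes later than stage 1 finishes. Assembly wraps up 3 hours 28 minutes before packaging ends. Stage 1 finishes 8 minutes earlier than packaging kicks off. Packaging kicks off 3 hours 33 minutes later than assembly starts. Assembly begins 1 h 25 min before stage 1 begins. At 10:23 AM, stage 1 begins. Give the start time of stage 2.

Assembly starts at 10:23 AM − 85 min = 8:58 AM.
Packaging starts at 8:58 AM + 213 min = 12:31 PM.
Stage 1 ends at 12:31 PM − 8 min = 12:23 PM.
Packaging ends at 12:23 PM + 88 min = 1:51 PM.
Assembly ends at 1:51 PM − 208 min = 10:23 AM.
Stage 2 starts at 10:23 AM + 120 min = 12:23 PM.

12:23 PM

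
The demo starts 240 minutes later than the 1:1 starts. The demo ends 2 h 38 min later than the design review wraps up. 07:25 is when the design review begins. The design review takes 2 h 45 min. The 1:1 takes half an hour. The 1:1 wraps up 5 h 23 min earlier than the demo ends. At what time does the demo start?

The design review ends at 07:25 + 165 min = 10:10.
The demo ends at 10:10 + 158 min = 12:48.
The 1:1 ends at 12:48 − 323 min = 07:25.
The 1:1 starts at 07:25 − 30 min = 06:55.
The demo starts at 06:55 + 240 min = 10:55.

10:55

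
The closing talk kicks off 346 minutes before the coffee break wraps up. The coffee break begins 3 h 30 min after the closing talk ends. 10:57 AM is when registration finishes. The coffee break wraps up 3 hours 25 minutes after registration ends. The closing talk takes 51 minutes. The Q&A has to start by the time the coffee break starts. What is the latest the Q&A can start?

12:57 PM

The coffee break ends at 10:57 AM + 205 min = 2:22 PM.
The closing talk starts at 2:22 PM − 346 min = 8:36 AM.
The closing talk ends at 8:36 AM + 51 min = 9:27 AM.
The coffee break starts at 9:27 AM + 210 min = 12:57 PM.
The Q&A is bounded by the coffee break, so the latest it can start is 12:57 PM.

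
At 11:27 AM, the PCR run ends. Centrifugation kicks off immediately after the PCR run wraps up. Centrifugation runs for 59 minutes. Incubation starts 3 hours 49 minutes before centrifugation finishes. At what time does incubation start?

Centrifugation starts at 11:27 AM.
Centrifugation ends at 11:27 AM + 59 min = 12:26 PM.
Incubation starts at 12:26 PM − 229 min = 8:37 AM.

8:37 AM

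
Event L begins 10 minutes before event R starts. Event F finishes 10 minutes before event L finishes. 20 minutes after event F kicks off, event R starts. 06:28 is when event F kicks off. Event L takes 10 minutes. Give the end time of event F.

06:38

Event R starts at 06:28 + 20 min = 06:48.
Event L starts at 06:48 − 10 min = 06:38.
Event L ends at 06:38 + 10 min = 06:48.
Event F ends at 06:48 − 10 min = 06:38.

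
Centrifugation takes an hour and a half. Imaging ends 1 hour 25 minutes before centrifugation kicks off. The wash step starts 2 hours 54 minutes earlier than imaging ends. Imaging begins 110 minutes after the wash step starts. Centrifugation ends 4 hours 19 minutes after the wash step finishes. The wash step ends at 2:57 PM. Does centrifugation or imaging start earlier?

imaging

Centrifugation ends at 2:57 PM + 259 min = 7:16 PM.
Centrifugation starts at 7:16 PM − 90 min = 5:46 PM.
Imaging ends at 5:46 PM − 85 min = 4:21 PM.
The wash step starts at 4:21 PM − 174 min = 1:27 PM.
Imaging starts at 1:27 PM + 110 min = 3:17 PM.
Centrifugation starts at 5:46 PM and imaging starts at 3:17 PM, so imaging is first.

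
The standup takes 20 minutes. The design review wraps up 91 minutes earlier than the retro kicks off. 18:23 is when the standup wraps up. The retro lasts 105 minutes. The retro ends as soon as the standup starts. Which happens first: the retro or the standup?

the retro

The standup starts at 18:23 − 20 min = 18:03.
So the retro ends at 18:03.
The retro starts at 18:03 − 105 min = 16:18.
The retro starts at 16:18 and the standup starts at 18:03, so the retro is first.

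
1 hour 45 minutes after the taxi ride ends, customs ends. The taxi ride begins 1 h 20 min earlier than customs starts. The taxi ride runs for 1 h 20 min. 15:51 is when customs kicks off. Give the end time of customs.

17:36

The taxi ride starts at 15:51 − 80 min = 14:31.
The taxi ride ends at 14:31 + 80 min = 15:51.
Customs ends at 15:51 + 105 min = 17:36.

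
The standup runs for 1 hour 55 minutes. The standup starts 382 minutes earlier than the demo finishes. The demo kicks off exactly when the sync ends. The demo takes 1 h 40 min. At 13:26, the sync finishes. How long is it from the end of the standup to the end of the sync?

The demo starts at 13:26.
The demo ends at 13:26 + 100 min = 15:06.
The standup starts at 15:06 − 382 min = 08:44.
The standup ends at 08:44 + 115 min = 10:39.
From 10:39 to 13:26 is 167 minutes.

167 minutes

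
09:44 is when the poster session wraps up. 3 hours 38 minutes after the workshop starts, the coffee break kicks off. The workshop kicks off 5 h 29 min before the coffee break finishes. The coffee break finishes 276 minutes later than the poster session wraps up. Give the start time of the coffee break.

The coffee break ends at 09:44 + 276 min = 14:20.
The workshop starts at 14:20 − 329 min = 08:51.
The coffee break starts at 08:51 + 218 min = 12:29.

12:29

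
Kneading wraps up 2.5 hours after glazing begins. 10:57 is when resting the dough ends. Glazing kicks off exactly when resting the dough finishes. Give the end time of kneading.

Glazing starts at 10:57.
Kneading ends at 10:57 + 150 min = 13:27.

13:27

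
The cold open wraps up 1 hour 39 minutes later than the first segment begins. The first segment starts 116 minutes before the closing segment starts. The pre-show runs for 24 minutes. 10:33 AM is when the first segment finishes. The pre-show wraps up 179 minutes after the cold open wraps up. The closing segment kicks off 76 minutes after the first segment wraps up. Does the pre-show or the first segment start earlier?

the first segment

The closing segment starts at 10:33 AM + 76 min = 11:49 AM.
The first segment starts at 11:49 AM − 116 min = 9:53 AM.
The cold open ends at 9:53 AM + 99 min = 11:32 AM.
The pre-show ends at 11:32 AM + 179 min = 2:31 PM.
The pre-show starts at 2:31 PM − 24 min = 2:07 PM.
The pre-show starts at 2:07 PM and the first segment starts at 9:53 AM, so the first segment is first.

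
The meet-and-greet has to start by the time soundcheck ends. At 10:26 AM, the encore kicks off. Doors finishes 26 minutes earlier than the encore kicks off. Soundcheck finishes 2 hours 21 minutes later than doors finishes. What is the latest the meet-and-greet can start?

12:21 PM

Doors ends at 10:26 AM − 26 min = 10:00 AM.
Soundcheck ends at 10:00 AM + 141 min = 12:21 PM.
The meet-and-greet is bounded by soundcheck, so the latest it can start is 12:21 PM.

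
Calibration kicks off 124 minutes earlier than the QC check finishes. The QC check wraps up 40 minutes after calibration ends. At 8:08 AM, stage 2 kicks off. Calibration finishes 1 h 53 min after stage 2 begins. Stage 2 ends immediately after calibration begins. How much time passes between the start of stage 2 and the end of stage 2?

29 minutes

Calibration ends at 8:08 AM + 113 min = 10:01 AM.
The QC check ends at 10:01 AM + 40 min = 10:41 AM.
Calibration starts at 10:41 AM − 124 min = 8:37 AM.
So stage 2 ends at 8:37 AM.
From 8:08 AM to 8:37 AM is 29 minutes.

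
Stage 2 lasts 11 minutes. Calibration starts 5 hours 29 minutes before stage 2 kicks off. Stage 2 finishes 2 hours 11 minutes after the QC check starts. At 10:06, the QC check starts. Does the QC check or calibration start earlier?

Stage 2 ends at 10:06 + 131 min = 12:17.
Stage 2 starts at 12:17 − 11 min = 12:06.
Calibration starts at 12:06 − 329 min = 06:37.
The QC check starts at 10:06 and calibration starts at 06:37, so calibration is first.

calibration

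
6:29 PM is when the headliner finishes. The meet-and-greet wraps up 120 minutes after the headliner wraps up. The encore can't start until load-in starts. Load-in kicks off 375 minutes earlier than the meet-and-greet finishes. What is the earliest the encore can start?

The meet-and-greet ends at 6:29 PM + 120 min = 8:29 PM.
Load-in starts at 8:29 PM − 375 min = 2:14 PM.
The encore is bounded by load-in, so the earliest it can start is 2:14 PM.

2:14 PM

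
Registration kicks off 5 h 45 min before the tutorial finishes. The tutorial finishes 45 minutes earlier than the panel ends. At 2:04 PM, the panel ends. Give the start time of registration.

7:34 AM

The tutorial ends at 2:04 PM − 45 min = 1:19 PM.
Registration starts at 1:19 PM − 345 min = 7:34 AM.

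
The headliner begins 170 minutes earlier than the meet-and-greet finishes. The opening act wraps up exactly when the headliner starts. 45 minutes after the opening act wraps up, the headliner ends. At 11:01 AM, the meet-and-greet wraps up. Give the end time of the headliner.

8:56 AM

The headliner starts at 11:01 AM − 170 min = 8:11 AM.
So the opening act ends at 8:11 AM.
The headliner ends at 8:11 AM + 45 min = 8:56 AM.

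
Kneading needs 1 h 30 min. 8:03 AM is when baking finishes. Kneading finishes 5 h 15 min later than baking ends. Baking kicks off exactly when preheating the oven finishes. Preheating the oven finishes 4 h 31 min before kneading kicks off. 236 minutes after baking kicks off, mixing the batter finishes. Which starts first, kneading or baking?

Kneading ends at 8:03 AM + 315 min = 1:18 PM.
Kneading starts at 1:18 PM − 90 min = 11:48 AM.
Preheating the oven ends at 11:48 AM − 271 min = 7:17 AM.
So baking starts at 7:17 AM.
Kneading starts at 11:48 AM and baking starts at 7:17 AM, so baking is first.

baking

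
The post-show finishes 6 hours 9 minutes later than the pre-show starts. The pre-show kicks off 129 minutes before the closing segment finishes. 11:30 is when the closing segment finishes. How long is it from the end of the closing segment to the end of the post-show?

The pre-show starts at 11:30 − 129 min = 09:21.
The post-show ends at 09:21 + 369 min = 15:30.
From 11:30 to 15:30 is 240 minutes.

240 minutes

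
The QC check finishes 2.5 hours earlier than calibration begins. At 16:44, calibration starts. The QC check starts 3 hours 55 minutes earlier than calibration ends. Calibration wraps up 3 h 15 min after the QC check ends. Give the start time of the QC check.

13:34

The QC check ends at 16:44 − 150 min = 14:14.
Calibration ends at 14:14 + 195 min = 17:29.
The QC check starts at 17:29 − 235 min = 13:34.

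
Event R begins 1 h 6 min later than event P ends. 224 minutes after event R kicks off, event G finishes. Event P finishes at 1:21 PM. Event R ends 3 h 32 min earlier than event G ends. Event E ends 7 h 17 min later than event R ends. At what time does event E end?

Event R starts at 1:21 PM + 66 min = 2:27 PM.
Event G ends at 2:27 PM + 224 min = 6:11 PM.
Event R ends at 6:11 PM − 212 min = 2:39 PM.
Event E ends at 2:39 PM + 437 min = 9:56 PM.

9:56 PM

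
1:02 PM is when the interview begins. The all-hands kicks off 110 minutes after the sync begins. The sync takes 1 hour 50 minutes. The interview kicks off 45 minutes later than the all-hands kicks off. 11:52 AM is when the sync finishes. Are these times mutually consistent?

The sync starts at 11:52 AM − 110 min = 10:02 AM.
The all-hands starts at 10:02 AM + 110 min = 11:52 AM.
The interview starts at 11:52 AM + 45 min = 12:37 PM.
But the interview is also said to start at 1:02 PM — a 25-minute conflict.

No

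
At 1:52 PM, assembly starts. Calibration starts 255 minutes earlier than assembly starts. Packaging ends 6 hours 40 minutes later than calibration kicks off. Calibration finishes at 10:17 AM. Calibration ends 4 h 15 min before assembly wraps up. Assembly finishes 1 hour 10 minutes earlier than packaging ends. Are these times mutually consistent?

No

Calibration starts at 1:52 PM − 255 min = 9:37 AM.
Packaging ends at 9:37 AM + 400 min = 4:17 PM.
Assembly ends at 4:17 PM − 70 min = 3:07 PM.
Calibration ends at 3:07 PM − 255 min = 10:52 AM.
But calibration is also said to end at 10:17 AM — a 35-minute conflict.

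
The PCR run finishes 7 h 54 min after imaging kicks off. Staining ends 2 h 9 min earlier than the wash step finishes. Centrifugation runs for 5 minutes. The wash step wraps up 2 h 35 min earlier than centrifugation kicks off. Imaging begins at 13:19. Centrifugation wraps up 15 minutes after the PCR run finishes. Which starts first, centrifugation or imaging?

The PCR run ends at 13:19 + 474 min = 21:13.
Centrifugation ends at 21:13 + 15 min = 21:28.
Centrifugation starts at 21:28 − 5 min = 21:23.
Centrifugation starts at 21:23 and imaging starts at 13:19, so imaging is first.

imaging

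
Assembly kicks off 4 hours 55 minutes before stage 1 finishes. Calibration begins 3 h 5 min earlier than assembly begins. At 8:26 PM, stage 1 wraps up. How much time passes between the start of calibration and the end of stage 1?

Assembly starts at 8:26 PM − 295 min = 3:31 PM.
Calibration starts at 3:31 PM − 185 min = 12:26 PM.
From 12:26 PM to 8:26 PM is 8 hours.

8 hours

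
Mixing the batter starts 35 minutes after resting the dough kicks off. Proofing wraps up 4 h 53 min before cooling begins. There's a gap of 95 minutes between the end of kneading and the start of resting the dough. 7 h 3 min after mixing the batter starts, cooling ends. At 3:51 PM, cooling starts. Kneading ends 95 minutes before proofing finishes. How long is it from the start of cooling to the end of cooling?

2 hours 45 minutes

Proofing ends at 3:51 PM − 293 min = 10:58 AM.
Kneading ends at 10:58 AM − 95 min = 9:23 AM.
Resting the dough starts at 9:23 AM + 95 min = 10:58 AM.
Mixing the batter starts at 10:58 AM + 35 min = 11:33 AM.
Cooling ends at 11:33 AM + 423 min = 6:36 PM.
From 3:51 PM to 6:36 PM is 2 hours 45 minutes.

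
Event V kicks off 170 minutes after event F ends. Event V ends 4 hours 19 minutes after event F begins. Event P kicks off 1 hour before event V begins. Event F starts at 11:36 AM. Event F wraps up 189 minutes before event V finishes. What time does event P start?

Event V ends at 11:36 AM + 259 min = 3:55 PM.
Event F ends at 3:55 PM − 189 min = 12:46 PM.
Event V starts at 12:46 PM + 170 min = 3:36 PM.
Event P starts at 3:36 PM − 60 min = 2:36 PM.

2:36 PM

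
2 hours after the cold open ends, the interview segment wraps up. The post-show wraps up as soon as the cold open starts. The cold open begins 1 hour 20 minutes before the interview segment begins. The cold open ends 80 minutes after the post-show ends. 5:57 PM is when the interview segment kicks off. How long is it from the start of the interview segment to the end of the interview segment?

The cold open starts at 5:57 PM − 80 min = 4:37 PM.
So the post-show ends at 4:37 PM.
The cold open ends at 4:37 PM + 80 min = 5:57 PM.
The interview segment ends at 5:57 PM + 120 min = 7:57 PM.
From 5:57 PM to 7:57 PM is 120 minutes.

120 minutes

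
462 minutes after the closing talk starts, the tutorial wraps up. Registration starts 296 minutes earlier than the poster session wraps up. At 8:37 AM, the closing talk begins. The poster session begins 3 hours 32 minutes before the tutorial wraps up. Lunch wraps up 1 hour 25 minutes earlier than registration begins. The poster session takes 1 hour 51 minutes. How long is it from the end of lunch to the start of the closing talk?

The tutorial ends at 8:37 AM + 462 min = 4:19 PM.
The poster session starts at 4:19 PM − 212 min = 12:47 PM.
The poster session ends at 12:47 PM + 111 min = 2:38 PM.
Registration starts at 2:38 PM − 296 min = 9:42 AM.
Lunch ends at 9:42 AM − 85 min = 8:17 AM.
From 8:17 AM to 8:37 AM is 20 minutes.

20 minutes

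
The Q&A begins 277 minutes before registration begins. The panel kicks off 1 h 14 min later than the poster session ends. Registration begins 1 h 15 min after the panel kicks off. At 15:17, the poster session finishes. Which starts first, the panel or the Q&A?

The panel starts at 15:17 + 74 min = 16:31.
Registration starts at 16:31 + 75 min = 17:46.
The Q&A starts at 17:46 − 277 min = 13:09.
The panel starts at 16:31 and the Q&A starts at 13:09, so the Q&A is first.

the Q&A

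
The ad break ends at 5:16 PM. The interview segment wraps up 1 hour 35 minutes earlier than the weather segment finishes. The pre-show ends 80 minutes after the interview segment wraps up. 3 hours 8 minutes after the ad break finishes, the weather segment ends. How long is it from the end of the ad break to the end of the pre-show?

2 hours 53 minutes

The weather segment ends at 5:16 PM + 188 min = 8:24 PM.
The interview segment ends at 8:24 PM − 95 min = 6:49 PM.
The pre-show ends at 6:49 PM + 80 min = 8:09 PM.
From 5:16 PM to 8:09 PM is 2 hours 53 minutes.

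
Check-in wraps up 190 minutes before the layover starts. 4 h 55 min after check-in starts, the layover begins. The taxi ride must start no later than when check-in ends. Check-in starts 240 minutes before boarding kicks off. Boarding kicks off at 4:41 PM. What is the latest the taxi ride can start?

2:26 PM

Check-in starts at 4:41 PM − 240 min = 12:41 PM.
The layover starts at 12:41 PM + 295 min = 5:36 PM.
Check-in ends at 5:36 PM − 190 min = 2:26 PM.
The taxi ride is bounded by check-in, so the latest it can start is 2:26 PM.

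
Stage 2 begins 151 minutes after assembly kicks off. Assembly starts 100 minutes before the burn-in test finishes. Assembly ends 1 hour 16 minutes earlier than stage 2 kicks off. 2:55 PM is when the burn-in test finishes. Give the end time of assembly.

2:30 PM

Assembly starts at 2:55 PM − 100 min = 1:15 PM.
Stage 2 starts at 1:15 PM + 151 min = 3:46 PM.
Assembly ends at 3:46 PM − 76 min = 2:30 PM.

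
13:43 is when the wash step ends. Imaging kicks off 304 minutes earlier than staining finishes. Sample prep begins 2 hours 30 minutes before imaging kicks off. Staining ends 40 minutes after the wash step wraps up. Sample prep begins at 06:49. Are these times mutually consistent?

Staining ends at 13:43 + 40 min = 14:23.
Imaging starts at 14:23 − 304 min = 09:19.
Sample prep starts at 09:19 − 150 min = 06:49.
That matches the stated 06:49, so the schedule is consistent.

Yes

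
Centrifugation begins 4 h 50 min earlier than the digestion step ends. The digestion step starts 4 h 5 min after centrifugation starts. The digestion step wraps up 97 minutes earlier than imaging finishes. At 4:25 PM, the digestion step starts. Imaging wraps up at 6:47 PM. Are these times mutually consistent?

The digestion step ends at 6:47 PM − 97 min = 5:10 PM.
Centrifugation starts at 5:10 PM − 290 min = 12:20 PM.
The digestion step starts at 12:20 PM + 245 min = 4:25 PM.
That matches the stated 4:25 PM, so the schedule is consistent.

Yes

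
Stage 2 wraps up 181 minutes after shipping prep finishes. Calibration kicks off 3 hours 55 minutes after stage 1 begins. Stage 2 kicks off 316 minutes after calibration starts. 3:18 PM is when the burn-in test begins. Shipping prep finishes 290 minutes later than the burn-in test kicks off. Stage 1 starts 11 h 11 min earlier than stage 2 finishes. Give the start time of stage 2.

Shipping prep ends at 3:18 PM + 290 min = 8:08 PM.
Stage 2 ends at 8:08 PM + 181 min = 11:09 PM.
Stage 1 starts at 11:09 PM − 671 min = 11:58 AM.
Calibration starts at 11:58 AM + 235 min = 3:53 PM.
Stage 2 starts at 3:53 PM + 316 min = 9:09 PM.

9:09 PM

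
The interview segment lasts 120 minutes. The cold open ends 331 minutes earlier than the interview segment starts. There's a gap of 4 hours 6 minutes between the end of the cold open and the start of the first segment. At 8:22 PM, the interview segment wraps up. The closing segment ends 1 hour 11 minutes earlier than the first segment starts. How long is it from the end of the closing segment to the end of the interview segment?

The interview segment starts at 8:22 PM − 120 min = 6:22 PM.
The cold open ends at 6:22 PM − 331 min = 12:51 PM.
The first segment starts at 12:51 PM + 246 min = 4:57 PM.
The closing segment ends at 4:57 PM − 71 min = 3:46 PM.
From 3:46 PM to 8:22 PM is 276 minutes.

276 minutes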